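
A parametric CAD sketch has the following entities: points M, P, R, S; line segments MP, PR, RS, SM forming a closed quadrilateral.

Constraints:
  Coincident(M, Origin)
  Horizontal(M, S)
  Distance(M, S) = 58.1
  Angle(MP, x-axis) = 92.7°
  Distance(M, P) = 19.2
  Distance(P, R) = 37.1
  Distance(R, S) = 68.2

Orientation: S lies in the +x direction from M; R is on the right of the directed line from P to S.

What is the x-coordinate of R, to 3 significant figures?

-7.88

M is at the origin; M and S share the same y with |MS| = 58.1 and S in +x, so S = (58.1, 0). MP runs at 92.7° with |MP| = 19.2, so P = (-0.904, 19.2). R is determined by |PR| = 37.1 and |RS| = 68.2 together: it lies at the intersection of circle(P, 37.1) and circle(S, 68.2). With |PS| = 62.0, the foot of the radical line on PS is 4.63 from P and the perpendicular offset is √(37.1² − 4.63²) = 36.8. Taking the right-of-PS solution: R = (-7.88, -17.3).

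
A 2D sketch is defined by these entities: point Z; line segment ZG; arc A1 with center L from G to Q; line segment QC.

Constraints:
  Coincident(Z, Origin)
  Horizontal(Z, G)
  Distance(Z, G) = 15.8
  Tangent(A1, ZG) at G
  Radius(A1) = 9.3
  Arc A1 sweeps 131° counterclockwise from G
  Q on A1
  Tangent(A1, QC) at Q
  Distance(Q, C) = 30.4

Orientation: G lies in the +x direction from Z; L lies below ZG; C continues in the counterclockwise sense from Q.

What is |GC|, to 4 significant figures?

40.46

Z is at the origin; Z and G share the same y with |ZG| = 15.8 and G on the +x side, so G = (15.80, 0.000). Since A1 is tangent to ZG there, LG ⟂ ZG, so L = G + (0, -9.3) = (15.80, -9.300). On A1, G sits at bearing 90° from L; a 131° counterclockwise sweep puts Q at bearing 221°, so Q = L + 9.3·(cos 221°, sin 221°) = (8.781, -15.40). A1 meets QC tangentially, so LQ is at right angles to QC, so QC runs along (−sin 221°, cos 221°); with |QC| = 30.4, C = (28.73, -38.34). Then |GC| = |C − G| = 40.46.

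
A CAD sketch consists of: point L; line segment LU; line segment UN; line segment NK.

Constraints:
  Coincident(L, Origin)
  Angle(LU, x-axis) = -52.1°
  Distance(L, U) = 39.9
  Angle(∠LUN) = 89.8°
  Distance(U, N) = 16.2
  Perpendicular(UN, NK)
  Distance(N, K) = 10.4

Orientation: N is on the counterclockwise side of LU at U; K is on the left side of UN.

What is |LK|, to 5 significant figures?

33.588

∠LUN = 89.8°, so UN runs at -52.1° + (180° − 89.8°) = 38.100° from the x-axis; with |UN| = 16.2, N = U + 16.2·(cos 38.100°, sin 38.100°) = (37.258, -21.488). The perpendicularity gives NK at right angles to UN; with |NK| = 10.4 on the left of UN, K = N + 10.4·(-0.61704, 0.78694) = (30.841, -13.304). Then |LK| = |K − L| = 33.588.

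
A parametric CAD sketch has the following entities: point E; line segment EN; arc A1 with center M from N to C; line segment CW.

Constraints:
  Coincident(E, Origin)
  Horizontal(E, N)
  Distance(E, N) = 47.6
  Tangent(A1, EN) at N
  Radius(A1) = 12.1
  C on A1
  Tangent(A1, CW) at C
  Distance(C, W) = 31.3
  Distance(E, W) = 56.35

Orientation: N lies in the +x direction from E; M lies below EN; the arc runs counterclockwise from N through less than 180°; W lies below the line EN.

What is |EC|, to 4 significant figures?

37.54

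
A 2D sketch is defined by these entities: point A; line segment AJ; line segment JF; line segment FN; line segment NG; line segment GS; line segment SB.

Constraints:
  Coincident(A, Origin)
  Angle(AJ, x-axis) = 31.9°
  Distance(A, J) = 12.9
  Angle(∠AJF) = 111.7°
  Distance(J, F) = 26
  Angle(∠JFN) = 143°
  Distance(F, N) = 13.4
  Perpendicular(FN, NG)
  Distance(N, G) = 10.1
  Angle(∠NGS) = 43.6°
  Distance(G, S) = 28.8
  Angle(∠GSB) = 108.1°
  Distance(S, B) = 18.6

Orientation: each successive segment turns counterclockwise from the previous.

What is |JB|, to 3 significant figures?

48.6

A is at the origin; AJ runs at 31.9° with length 12.9, so J = (11.0, 6.82). ∠AJF = 111.7° gives JF at 100° from the x-axis; with |JF| = 26.0, F = (6.35, 32.4). ∠JFN = 143.0° gives FN at 137° from the x-axis; with |FN| = 13.4, N = (-3.48, 41.5). The perpendicularity gives NG at right angles to FN, so NG runs at -133°; with |NG| = 10.1, G = (-10.3, 34.1). ∠NGS = 43.6° gives GS at 3.60° from the x-axis; with |GS| = 28.8, S = (18.4, 35.9). ∠GSB = 108.1° gives SB at 75.5° from the x-axis; with |SB| = 18.6, B = (23.1, 53.9). Then |JB| = |B − J| = 48.6.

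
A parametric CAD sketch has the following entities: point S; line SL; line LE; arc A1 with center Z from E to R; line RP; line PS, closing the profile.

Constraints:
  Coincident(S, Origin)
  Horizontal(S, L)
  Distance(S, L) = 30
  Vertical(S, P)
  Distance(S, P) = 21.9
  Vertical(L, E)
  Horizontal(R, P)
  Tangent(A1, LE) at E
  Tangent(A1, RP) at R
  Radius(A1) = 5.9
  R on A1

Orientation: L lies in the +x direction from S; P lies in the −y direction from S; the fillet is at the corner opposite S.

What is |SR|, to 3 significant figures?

32.6

The virtual corner opposite S is at (30.0, -21.9). Since A1 is tangent to LE there, ZE ⟂ LE and the tangent condition forces ZR to be normal to RP, with radius 5.9, so the center Z sits 5.9 in from both sides at Z = (24.1, -16.0). That places the tangent points at E = (30.0, -16.0) on LE and R = (24.1, -21.9) on RP. Then |SR| = |R − S| = 32.6.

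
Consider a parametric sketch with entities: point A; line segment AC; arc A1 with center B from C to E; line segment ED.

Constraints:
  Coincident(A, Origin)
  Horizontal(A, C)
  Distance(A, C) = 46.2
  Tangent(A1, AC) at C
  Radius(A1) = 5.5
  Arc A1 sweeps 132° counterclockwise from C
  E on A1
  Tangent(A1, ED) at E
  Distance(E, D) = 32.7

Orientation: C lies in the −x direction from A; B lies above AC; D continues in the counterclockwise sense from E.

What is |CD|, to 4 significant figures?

37.92

A is at the origin; A and C share the same y with |AC| = 46.2 and C on the −x side, so C = (-46.20, 0.000). Since A1 is tangent to AC there, BC ⟂ AC, so B = C + (0, 5.5) = (-46.20, 5.500). On A1, C sits at bearing -90° from B; a 132° counterclockwise sweep puts E at bearing 42°, so E = B + 5.5·(cos 42°, sin 42°) = (-42.11, 9.180). The tangent condition forces BE to be normal to ED, so ED runs along (−sin 42°, cos 42°); with |ED| = 32.7, D = (-63.99, 33.48). Then |CD| = |D − C| = 37.92.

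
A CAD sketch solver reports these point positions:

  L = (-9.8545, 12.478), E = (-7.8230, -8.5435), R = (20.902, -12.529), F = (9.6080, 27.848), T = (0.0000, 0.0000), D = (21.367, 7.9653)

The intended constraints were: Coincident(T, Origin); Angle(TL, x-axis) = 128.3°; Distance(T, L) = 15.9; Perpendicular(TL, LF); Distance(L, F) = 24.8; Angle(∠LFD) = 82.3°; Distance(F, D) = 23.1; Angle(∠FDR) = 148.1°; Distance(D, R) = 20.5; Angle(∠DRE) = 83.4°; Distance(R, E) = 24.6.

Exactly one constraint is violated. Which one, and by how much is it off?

Distance(R, E) = 24.6 — off by 4.40.

T = (0.00, 0.00) ✓; TL at 128.3° ✓; |TL| = 15.90 ✓; ∠(TL, LF) = 90.00° ✓; |LF| = 24.80 ✓; ∠LFD = 82.30° ✓; |FD| = 23.10 ✓; ∠FDR = 148.1° ✓; |DR| = 20.50 ✓; ∠DRE = 83.40° ✓; |RE| = 29.00 ✗.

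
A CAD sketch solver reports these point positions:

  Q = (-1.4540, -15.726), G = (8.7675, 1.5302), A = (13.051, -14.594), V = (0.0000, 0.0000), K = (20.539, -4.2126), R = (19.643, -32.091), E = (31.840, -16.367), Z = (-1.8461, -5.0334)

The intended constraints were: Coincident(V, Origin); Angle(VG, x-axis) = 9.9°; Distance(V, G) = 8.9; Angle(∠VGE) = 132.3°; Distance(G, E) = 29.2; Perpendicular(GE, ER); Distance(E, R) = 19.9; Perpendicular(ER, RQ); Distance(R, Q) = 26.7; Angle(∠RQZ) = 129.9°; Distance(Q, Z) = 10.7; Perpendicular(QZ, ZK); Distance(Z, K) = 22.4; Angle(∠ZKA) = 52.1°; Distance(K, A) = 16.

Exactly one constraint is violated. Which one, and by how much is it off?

Distance(K, A) = 16 — off by 3.20.

V = (0.00, 0.00) ✓; VG at 9.900° ✓; |VG| = 8.900 ✓; ∠VGE = 132.3° ✓; |GE| = 29.20 ✓; ∠(GE, ER) = 90.00° ✓; |ER| = 19.90 ✓; ∠(ER, RQ) = 90.00° ✓; |RQ| = 26.70 ✓; ∠RQZ = 129.9° ✓; |QZ| = 10.70 ✓; ∠(QZ, ZK) = 90.00° ✓; |ZK| = 22.40 ✓; ∠ZKA = 52.10° ✓; |KA| = 12.80 ✗.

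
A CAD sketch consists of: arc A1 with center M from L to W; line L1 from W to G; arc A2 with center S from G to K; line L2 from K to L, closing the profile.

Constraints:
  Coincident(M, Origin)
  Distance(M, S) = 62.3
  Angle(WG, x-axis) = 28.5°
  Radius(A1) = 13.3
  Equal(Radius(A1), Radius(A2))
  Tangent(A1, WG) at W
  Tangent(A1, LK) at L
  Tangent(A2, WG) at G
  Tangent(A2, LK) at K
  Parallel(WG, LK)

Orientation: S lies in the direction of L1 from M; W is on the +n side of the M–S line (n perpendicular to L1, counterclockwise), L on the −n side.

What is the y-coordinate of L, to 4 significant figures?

-11.69

M is at the origin and S lies 62.3 along u from M, so S = 62.3·u = (54.75, 29.73). Tangency of A1 to both parallel lines with radius 13.3 puts W and L at M ± 13.3·n: W = (-6.346, 11.69), L = (6.346, -11.69). So L.y = -11.69.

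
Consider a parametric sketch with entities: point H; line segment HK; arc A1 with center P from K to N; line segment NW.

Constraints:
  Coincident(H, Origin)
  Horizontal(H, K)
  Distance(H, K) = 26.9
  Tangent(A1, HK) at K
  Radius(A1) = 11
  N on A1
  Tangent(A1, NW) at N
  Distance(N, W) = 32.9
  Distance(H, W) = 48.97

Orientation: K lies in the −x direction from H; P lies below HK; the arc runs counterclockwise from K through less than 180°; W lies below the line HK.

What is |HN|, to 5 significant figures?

39.975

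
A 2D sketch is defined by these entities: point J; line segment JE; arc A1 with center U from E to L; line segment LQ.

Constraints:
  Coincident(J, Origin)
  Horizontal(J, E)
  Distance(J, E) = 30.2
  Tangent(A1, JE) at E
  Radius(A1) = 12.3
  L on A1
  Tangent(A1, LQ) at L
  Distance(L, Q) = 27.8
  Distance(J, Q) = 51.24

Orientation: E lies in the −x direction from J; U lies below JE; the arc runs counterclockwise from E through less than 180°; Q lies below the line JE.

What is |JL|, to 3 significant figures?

44.9

Checks: |UL| = 12.30 ✓; ∠(UL, LQ) = 90.00° ✓; |LQ| = 27.80 ✓; |JQ| = 51.24 ✓.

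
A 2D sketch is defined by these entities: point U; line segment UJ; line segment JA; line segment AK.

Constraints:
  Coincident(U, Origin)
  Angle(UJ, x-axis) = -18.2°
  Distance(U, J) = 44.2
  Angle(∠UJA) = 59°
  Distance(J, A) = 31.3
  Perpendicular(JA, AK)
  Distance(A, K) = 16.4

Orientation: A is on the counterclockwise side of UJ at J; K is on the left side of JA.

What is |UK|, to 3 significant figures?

23.1

U is at the origin; UJ runs at -18.2° with length 44.2, so J = 44.2·(cos -18.2°, sin -18.2°) = (42.0, -13.8). ∠UJA = 59.0°, so JA runs at -18.2° + (180° − 59.0°) = 103° from the x-axis; with |JA| = 31.3, A = J + 31.3·(cos 103°, sin 103°) = (35.1, 16.7). The perpendicularity gives AK at right angles to JA; with |AK| = 16.4 on the left of JA, K = A + 16.4·(-0.975, -0.222) = (19.1, 13.1). Then |UK| = |K − U| = 23.1.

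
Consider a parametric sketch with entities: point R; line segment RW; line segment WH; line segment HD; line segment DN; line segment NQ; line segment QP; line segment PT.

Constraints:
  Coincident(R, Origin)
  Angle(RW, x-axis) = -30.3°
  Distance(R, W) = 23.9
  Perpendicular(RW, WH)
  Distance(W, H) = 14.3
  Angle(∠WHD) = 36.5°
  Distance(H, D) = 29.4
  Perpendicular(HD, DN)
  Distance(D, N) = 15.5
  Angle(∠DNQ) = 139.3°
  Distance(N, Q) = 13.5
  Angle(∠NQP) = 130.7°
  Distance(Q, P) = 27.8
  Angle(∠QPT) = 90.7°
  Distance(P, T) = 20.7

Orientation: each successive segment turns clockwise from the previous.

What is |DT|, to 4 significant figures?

37.20

∠NQP = 130.7° gives QP at -83.80° from the x-axis; with |QP| = 27.8, P = (39.78, -28.79). ∠QPT = 90.7° gives PT at -173.1° from the x-axis; with |PT| = 20.7, T = (19.23, -31.27). Then |DT| = |T − D| = 37.20.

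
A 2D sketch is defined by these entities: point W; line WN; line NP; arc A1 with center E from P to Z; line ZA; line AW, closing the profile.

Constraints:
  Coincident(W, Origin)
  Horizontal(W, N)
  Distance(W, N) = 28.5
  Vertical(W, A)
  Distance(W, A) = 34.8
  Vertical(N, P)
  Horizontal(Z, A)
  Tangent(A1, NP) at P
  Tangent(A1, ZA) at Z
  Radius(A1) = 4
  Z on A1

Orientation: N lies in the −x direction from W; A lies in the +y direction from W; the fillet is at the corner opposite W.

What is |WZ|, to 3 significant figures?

42.6

The virtual corner opposite W is at (-28.5, 34.8). The tangent condition forces EP to be normal to NP and since A1 is tangent to ZA there, EZ ⟂ ZA, with radius 4.0, so the center E sits 4.0 in from both sides at E = (-24.5, 30.8). That places the tangent points at P = (-28.5, 30.8) on NP and Z = (-24.5, 34.8) on ZA. Then |WZ| = |Z − W| = 42.6.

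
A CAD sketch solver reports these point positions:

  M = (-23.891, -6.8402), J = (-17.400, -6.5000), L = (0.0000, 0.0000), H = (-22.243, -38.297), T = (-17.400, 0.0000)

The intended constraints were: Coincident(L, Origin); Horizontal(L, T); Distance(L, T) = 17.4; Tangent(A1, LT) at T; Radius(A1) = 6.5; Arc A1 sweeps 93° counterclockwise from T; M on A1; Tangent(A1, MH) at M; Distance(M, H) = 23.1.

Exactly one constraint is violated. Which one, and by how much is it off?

Distance(M, H) = 23.1 — off by 8.40.

L = (0.00, 0.00) ✓; L.y = 0.00, T.y = 0.00 ✓; |LT| = 17.40 ✓; ∠(JT, TL) = 90.00° ✓; |JT| = 6.500 ✓; bearing(J→M) − bearing(J→T) = 93.00° ✓; |JM| = 6.500 ✓; ∠(JM, MH) = 90.00° ✓; |MH| = 31.50 ✗.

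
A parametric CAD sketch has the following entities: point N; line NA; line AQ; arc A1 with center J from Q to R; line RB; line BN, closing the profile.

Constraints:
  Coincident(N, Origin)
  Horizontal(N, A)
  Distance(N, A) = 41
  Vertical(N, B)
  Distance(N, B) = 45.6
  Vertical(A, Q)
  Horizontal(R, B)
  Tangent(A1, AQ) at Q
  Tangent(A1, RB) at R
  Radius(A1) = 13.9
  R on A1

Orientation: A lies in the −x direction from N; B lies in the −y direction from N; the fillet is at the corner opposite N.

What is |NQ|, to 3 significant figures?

51.8

N is at the origin; N and A share the same y with |NA| = 41.0 and A on the −x side, so A = (-41.0, 0.00). NB is vertical with |NB| = 45.6 and B on the −y side, so B = (0.00, -45.6). The virtual corner opposite N is at (-41.0, -45.6). Tangency of A1 to AQ means the radius JQ is perpendicular to AQ and the tangent condition forces JR to be normal to RB, with radius 13.9, so the center J sits 13.9 in from both sides at J = (-27.1, -31.7). That places the tangent points at Q = (-41.0, -31.7) on AQ and R = (-27.1, -45.6) on RB. Then |NQ| = |Q − N| = 51.8.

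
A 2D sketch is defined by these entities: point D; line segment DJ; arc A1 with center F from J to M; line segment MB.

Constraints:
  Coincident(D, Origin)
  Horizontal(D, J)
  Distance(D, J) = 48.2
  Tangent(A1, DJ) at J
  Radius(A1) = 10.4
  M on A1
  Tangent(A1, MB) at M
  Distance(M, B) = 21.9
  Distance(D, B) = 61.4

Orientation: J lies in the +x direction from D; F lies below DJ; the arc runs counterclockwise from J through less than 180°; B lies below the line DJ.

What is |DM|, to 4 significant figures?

42.40

Checks: |FM| = 10.40 ✓; ∠(FM, MB) = 90.00° ✓; |MB| = 21.90 ✓; |DB| = 61.40 ✓.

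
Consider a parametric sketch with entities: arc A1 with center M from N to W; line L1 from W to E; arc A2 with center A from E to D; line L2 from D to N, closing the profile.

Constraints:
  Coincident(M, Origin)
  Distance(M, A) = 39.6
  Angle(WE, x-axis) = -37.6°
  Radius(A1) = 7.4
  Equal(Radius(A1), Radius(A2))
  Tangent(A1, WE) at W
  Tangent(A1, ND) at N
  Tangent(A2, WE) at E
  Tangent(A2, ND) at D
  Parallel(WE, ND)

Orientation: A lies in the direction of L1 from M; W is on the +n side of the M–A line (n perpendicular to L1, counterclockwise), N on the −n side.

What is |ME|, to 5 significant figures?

40.285

The slot axis is L1's direction at -37.6°, so u = (cos -37.6°, sin -37.6°) = (0.79229, -0.61015) and n = (−sin -37.6°, cos -37.6°) = (0.61015, 0.79229). M is at the origin and A lies 39.6 along u from M, so A = 39.6·u = (31.375, -24.162). Tangency of A1 to both parallel lines with radius 7.4 puts W and N at M ± 7.4·n: W = (4.5151, 5.8629), N = (-4.5151, -5.8629). Equal radii place E and D the same way about A: E = A + 7.4·n = (35.890, -18.299), D = A − 7.4·n = (26.860, -30.025). Then |ME| = |E − M| = 40.285.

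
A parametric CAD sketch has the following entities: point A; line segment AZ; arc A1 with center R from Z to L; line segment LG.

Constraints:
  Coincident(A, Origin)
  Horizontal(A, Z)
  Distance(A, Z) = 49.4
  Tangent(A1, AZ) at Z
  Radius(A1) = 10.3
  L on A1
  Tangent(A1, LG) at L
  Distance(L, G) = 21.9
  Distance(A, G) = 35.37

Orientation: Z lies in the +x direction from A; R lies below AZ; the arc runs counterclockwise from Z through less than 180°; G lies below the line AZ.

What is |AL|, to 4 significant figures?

41.37

Checks: |RL| = 10.30 ✓; ∠(RL, LG) = 90.00° ✓; |LG| = 21.90 ✓; |AG| = 35.37 ✓.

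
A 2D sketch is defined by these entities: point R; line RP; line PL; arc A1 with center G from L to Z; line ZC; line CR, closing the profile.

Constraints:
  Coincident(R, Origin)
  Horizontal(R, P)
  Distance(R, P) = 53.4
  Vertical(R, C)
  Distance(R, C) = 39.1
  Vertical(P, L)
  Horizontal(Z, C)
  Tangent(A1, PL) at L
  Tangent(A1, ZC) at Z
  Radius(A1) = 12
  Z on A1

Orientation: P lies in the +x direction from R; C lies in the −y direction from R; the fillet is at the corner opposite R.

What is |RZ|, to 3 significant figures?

56.9

R is at the origin; R and P share the same y with |RP| = 53.4 and P on the +x side, so P = (53.4, 0.00). R and C share the same x with |RC| = 39.1 and C on the −y side, so C = (0.00, -39.1). The virtual corner opposite R is at (53.4, -39.1). Tangency of A1 to PL means the radius GL is perpendicular to PL and since A1 is tangent to ZC there, GZ ⟂ ZC, with radius 12.0, so the center G sits 12.0 in from both sides at G = (41.4, -27.1). That places the tangent points at L = (53.4, -27.1) on PL and Z = (41.4, -39.1) on ZC. Then |RZ| = |Z − R| = 56.9.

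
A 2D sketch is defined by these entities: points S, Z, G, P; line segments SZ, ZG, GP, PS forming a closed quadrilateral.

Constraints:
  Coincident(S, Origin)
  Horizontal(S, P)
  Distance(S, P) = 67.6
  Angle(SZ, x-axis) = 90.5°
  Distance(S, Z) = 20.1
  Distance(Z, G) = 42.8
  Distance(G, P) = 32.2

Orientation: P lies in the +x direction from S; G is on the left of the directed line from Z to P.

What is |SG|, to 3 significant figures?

47.2

Checks: |ZG| = 42.80 ✓; |GP| = 32.20 ✓.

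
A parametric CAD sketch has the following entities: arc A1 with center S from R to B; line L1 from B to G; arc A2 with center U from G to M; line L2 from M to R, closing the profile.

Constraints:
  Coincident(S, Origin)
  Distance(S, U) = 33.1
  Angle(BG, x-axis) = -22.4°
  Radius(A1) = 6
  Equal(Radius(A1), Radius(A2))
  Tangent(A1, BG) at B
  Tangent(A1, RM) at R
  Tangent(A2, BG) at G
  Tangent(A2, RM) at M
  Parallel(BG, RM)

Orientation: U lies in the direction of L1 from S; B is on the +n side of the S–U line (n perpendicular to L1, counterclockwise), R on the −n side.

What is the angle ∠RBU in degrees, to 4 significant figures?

79.73°

The slot axis is L1's direction at -22.4°, so u = (cos -22.4°, sin -22.4°) = (0.9245, -0.3811) and n = (−sin -22.4°, cos -22.4°) = (0.3811, 0.9245). S is at the origin and U lies 33.1 along u from S, so U = 33.1·u = (30.60, -12.61). Tangency of A1 to both parallel lines with radius 6.0 puts B and R at S ± 6.0·n: B = (2.286, 5.547), R = (-2.286, -5.547). Then cos ∠RBU = BR·BU / (|BR||BU|), giving 79.73°.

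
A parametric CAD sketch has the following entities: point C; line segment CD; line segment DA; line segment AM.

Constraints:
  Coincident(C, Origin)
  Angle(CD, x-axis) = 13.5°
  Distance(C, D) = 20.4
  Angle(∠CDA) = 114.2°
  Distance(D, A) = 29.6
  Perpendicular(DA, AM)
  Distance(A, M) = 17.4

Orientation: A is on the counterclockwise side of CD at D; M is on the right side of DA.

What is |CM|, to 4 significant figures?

52.32

∠CDA = 114.2°, so DA runs at 13.5° + (180° − 114.2°) = 79.30° from the x-axis; with |DA| = 29.6, A = D + 29.6·(cos 79.30°, sin 79.30°) = (25.33, 33.85). The perpendicularity gives AM at right angles to DA; with |AM| = 17.4 on the right of DA, M = A + 17.4·(0.9826, -0.1857) = (42.43, 30.62). Then |CM| = |M − C| = 52.32.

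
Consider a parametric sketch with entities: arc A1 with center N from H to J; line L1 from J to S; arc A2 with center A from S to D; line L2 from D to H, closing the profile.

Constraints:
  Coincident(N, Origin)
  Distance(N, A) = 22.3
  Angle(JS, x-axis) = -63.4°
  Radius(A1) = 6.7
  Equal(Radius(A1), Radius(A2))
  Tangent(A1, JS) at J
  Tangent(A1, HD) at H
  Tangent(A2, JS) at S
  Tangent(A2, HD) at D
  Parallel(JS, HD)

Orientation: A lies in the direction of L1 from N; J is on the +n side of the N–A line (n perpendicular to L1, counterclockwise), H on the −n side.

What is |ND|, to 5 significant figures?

23.285

The slot axis is L1's direction at -63.4°, so u = (cos -63.4°, sin -63.4°) = (0.44776, -0.89415) and n = (−sin -63.4°, cos -63.4°) = (0.89415, 0.44776). N is at the origin and A lies 22.3 along u from N, so A = 22.3·u = (9.9850, -19.940). Tangency of A1 to both parallel lines with radius 6.7 puts J and H at N ± 6.7·n: J = (5.9908, 3.0000), H = (-5.9908, -3.0000). Equal radii place S and D the same way about A: S = A + 6.7·n = (15.976, -16.940), D = A − 6.7·n = (3.9942, -22.940). Then |ND| = |D − N| = 23.285.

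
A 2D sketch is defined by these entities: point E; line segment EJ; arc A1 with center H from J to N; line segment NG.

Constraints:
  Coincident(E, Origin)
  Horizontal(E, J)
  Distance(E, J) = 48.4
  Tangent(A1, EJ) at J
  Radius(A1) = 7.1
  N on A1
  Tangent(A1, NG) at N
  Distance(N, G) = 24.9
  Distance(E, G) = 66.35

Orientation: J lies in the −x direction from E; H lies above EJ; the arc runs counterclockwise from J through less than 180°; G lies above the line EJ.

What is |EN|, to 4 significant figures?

44.46

Checks: |HN| = 7.100 ✓; ∠(HN, NG) = 90.00° ✓; |NG| = 24.90 ✓; |EG| = 66.35 ✓.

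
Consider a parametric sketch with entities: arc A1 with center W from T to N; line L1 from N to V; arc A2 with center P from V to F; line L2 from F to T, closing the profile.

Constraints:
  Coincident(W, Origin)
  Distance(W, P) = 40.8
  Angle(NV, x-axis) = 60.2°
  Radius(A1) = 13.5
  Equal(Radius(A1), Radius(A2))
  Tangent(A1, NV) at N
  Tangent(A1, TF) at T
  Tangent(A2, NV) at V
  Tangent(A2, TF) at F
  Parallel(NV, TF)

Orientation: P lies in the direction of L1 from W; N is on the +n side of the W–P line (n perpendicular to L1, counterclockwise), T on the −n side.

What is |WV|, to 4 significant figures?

42.98

The slot axis is L1's direction at 60.2°, so u = (cos 60.2°, sin 60.2°) = (0.4970, 0.8678) and n = (−sin 60.2°, cos 60.2°) = (-0.8678, 0.4970). W is at the origin and P lies 40.8 along u from W, so P = 40.8·u = (20.28, 35.40). Tangency of A1 to both parallel lines with radius 13.5 puts N and T at W ± 13.5·n: N = (-11.71, 6.709), T = (11.71, -6.709). Equal radii place V and F the same way about P: V = P + 13.5·n = (8.562, 42.11), F = P − 13.5·n = (31.99, 28.70). Then |WV| = |V − W| = 42.98.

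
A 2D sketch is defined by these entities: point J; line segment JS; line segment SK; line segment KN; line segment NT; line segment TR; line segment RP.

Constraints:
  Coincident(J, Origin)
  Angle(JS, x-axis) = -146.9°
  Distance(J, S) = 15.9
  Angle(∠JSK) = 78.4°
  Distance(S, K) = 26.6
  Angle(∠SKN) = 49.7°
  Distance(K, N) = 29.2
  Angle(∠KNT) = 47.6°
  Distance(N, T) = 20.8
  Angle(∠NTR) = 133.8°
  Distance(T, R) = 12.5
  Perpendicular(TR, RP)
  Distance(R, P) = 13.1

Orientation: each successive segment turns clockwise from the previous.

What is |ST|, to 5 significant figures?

5.3289

∠SKN = 49.7° gives KN at -18.800° from the x-axis; with |KN| = 29.2, N = (4.5735, 6.6559). ∠KNT = 47.6° gives NT at -151.20° from the x-axis; with |NT| = 20.8, T = (-13.654, -3.3645). Then |ST| = |T − S| = 5.3289.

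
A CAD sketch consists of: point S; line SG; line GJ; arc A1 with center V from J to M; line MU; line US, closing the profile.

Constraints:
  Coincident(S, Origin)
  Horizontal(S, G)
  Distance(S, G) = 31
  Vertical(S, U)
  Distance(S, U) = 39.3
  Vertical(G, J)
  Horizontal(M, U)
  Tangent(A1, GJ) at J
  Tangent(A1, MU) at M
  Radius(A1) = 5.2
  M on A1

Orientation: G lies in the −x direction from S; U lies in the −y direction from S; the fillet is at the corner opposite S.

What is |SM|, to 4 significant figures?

47.01

The virtual corner opposite S is at (-31.00, -39.30). Since A1 is tangent to GJ there, VJ ⟂ GJ and A1 meets MU tangentially, so VM is at right angles to MU, with radius 5.2, so the center V sits 5.2 in from both sides at V = (-25.80, -34.10). That places the tangent points at J = (-31.00, -34.10) on GJ and M = (-25.80, -39.30) on MU. Then |SM| = |M − S| = 47.01.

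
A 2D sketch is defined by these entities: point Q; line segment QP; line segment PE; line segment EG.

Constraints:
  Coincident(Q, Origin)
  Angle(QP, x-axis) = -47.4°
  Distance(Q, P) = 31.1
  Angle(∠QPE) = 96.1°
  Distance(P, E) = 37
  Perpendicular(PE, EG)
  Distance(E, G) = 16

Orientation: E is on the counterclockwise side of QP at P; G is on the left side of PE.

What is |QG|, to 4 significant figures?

42.98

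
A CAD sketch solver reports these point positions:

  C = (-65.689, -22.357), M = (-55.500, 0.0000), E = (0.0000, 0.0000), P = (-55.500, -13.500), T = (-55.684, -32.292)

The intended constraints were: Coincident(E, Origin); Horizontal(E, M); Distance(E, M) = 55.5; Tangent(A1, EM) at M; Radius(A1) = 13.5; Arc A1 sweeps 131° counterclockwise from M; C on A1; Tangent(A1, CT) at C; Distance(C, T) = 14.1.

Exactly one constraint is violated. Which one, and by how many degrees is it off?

Tangent(A1, CT) at C — off by 4.20°.

E = (0.00, 0.00) ✓; E.y = 0.00, M.y = 0.00 ✓; |EM| = 55.50 ✓; ∠(PM, ME) = 90.00° ✓; |PM| = 13.50 ✓; bearing(P→C) − bearing(P→M) = 131.0° ✓; |PC| = 13.50 ✓; ∠(PC, CT) = 85.80° ✗; |CT| = 14.10 ✓.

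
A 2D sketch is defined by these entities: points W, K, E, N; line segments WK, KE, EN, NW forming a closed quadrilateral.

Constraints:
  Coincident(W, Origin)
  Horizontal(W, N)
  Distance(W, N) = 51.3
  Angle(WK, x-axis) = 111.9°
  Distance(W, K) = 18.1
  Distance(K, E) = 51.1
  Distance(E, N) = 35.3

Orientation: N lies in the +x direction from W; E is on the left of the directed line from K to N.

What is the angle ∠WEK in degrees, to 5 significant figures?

19.756°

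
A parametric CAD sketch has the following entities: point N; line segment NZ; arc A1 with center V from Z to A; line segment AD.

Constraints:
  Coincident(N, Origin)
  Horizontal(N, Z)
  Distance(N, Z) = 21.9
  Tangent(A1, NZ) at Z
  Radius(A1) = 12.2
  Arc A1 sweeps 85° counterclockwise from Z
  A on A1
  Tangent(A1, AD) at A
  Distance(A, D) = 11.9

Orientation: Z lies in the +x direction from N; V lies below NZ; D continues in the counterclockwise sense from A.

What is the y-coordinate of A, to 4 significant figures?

-11.14

N is at the origin; N and Z share the same y with |NZ| = 21.9 and Z on the +x side, so Z = (21.90, 0.000). The tangent condition forces VZ to be normal to NZ, so V = Z + (0, -12.2) = (21.90, -12.20). On A1, Z sits at bearing 90° from V; an 85° counterclockwise sweep puts A at bearing 175°, so A = V + 12.2·(cos 175°, sin 175°) = (9.746, -11.14). So A.y = -11.14.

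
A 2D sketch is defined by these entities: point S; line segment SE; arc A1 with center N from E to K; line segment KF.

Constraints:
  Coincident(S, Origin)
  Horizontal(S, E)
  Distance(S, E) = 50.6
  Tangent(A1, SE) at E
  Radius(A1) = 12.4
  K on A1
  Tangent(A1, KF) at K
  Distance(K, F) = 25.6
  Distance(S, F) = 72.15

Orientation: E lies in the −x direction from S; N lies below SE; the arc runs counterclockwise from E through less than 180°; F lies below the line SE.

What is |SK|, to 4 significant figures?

64.38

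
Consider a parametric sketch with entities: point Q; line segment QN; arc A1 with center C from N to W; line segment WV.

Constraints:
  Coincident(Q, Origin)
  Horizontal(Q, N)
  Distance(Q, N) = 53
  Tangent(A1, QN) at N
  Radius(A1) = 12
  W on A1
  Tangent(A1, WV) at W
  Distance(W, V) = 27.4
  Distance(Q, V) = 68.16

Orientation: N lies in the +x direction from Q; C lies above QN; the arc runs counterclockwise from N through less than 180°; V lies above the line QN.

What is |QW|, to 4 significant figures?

66.21

Q is at the origin; QN is horizontal with |QN| = 53.0 and N on the +x side, so N = (53.00, 0.000). Since A1 is tangent to QN there, CN ⟂ QN, so C = N + (0, 12) = (53.00, 12.00). Since CW ⟂ WV (tangency), |CV| = √(12.0² + 27.4²) = 29.91 regardless of where W sits on A1. So V lies on both circle(Q, 68.16) and circle(C, 29.91); the above-QN intersection is V = (53.76, 41.90). W is the foot of the tangent from V: W = (64.11, 16.53).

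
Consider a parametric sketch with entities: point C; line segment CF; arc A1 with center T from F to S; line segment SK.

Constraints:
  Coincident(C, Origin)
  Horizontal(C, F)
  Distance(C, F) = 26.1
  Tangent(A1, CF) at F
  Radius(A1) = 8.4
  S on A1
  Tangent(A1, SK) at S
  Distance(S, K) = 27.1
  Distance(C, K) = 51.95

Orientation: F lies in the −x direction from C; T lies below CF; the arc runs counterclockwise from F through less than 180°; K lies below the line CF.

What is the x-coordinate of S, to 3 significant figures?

-34.3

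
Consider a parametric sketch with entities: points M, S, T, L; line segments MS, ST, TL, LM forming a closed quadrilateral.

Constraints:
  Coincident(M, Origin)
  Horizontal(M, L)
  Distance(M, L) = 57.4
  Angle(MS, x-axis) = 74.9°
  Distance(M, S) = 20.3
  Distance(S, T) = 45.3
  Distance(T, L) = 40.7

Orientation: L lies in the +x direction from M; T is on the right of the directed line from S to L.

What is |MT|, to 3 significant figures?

32.0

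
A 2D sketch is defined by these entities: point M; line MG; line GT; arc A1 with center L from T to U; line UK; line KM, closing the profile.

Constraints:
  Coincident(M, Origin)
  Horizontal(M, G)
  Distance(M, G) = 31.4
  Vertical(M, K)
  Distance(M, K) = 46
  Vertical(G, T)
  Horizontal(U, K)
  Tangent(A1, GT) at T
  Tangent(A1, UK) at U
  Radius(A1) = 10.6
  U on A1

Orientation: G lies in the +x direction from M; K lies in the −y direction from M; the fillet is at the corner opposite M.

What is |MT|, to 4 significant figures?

47.32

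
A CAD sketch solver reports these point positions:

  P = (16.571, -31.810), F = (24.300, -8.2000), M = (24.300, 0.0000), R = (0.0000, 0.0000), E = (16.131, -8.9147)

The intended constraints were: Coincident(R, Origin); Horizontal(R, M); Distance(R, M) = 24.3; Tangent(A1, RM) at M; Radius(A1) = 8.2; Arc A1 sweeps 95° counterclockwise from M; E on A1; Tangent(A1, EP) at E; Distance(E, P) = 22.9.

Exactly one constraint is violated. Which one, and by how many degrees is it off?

Tangent(A1, EP) at E — off by 3.90°.

R = (0.00, 0.00) ✓; R.y = 0.00, M.y = 0.00 ✓; |RM| = 24.30 ✓; ∠(FM, MR) = 90.00° ✓; |FM| = 8.200 ✓; bearing(F→E) − bearing(F→M) = 95.00° ✓; |FE| = 8.200 ✓; ∠(FE, EP) = 93.90° ✗; |EP| = 22.90 ✓.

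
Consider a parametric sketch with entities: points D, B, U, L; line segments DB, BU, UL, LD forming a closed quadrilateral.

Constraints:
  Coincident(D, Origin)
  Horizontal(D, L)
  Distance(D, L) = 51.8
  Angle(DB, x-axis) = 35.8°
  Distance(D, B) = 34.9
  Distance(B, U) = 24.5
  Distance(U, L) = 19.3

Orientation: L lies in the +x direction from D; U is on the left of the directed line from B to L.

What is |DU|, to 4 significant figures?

56.19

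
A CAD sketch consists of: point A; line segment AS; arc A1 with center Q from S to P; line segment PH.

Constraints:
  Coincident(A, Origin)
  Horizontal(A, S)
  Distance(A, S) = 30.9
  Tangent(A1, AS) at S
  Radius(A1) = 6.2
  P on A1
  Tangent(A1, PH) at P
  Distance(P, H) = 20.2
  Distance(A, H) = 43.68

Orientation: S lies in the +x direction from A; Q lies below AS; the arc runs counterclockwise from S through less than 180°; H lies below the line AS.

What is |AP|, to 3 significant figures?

26.9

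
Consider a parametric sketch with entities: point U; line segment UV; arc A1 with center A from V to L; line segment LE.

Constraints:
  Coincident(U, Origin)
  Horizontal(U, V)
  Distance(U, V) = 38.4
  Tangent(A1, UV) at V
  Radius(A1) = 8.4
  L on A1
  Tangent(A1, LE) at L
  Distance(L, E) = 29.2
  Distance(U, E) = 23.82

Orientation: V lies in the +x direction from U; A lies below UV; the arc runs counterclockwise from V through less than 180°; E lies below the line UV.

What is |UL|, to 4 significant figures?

32.96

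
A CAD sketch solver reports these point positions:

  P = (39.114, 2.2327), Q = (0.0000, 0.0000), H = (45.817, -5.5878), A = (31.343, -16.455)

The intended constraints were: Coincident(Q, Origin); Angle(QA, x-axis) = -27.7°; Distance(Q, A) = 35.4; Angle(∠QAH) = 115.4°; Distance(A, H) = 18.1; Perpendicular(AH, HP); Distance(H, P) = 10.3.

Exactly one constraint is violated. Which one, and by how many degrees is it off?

Perpendicular(AH, HP) — off by 3.70°.

Q = (0.00, 0.00) ✓; QA at -27.70° ✓; |QA| = 35.40 ✓; ∠QAH = 115.4° ✓; |AH| = 18.10 ✓; ∠(AH, HP) = 93.70° ✗; |HP| = 10.30 ✓.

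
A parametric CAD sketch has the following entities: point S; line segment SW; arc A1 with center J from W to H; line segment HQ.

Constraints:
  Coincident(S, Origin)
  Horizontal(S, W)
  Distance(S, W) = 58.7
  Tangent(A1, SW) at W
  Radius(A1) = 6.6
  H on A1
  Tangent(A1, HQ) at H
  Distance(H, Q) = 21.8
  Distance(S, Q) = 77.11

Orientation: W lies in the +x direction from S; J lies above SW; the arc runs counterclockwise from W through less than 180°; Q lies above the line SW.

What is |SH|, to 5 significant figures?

64.910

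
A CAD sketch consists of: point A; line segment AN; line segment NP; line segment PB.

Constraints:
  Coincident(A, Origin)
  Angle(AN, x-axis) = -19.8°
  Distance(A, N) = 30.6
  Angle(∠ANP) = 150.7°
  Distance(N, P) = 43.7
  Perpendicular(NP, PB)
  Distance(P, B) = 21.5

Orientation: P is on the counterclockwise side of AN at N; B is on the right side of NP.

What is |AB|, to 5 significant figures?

79.275

∠ANP = 150.7°, so NP runs at -19.8° + (180° − 150.7°) = 9.5000° from the x-axis; with |NP| = 43.7, P = N + 43.7·(cos 9.5000°, sin 9.5000°) = (71.892, -3.1528). The perpendicularity gives PB at right angles to NP; with |PB| = 21.5 on the right of NP, B = P + 21.5·(0.16505, -0.98629) = (75.440, -24.358). Then |AB| = |B − A| = 79.275.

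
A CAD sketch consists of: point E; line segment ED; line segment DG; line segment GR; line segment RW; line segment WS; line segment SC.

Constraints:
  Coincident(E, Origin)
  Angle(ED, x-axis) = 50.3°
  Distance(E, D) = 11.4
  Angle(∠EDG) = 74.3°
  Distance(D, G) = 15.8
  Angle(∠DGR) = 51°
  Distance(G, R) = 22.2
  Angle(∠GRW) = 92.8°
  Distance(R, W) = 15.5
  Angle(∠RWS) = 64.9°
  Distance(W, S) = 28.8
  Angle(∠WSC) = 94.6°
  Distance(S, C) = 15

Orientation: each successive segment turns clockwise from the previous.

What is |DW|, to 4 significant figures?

13.40

E is at the origin; ED runs at 50.3° with length 11.4, so D = (7.282, 8.771). ∠EDG = 74.3° gives DG at -55.40° from the x-axis; with |DG| = 15.8, G = (16.25, -4.234). ∠DGR = 51.0° gives GR at 175.6° from the x-axis; with |GR| = 22.2, R = (-5.881, -2.531). ∠GRW = 92.8° gives RW at 88.40° from the x-axis; with |RW| = 15.5, W = (-5.448, 12.96). Then |DW| = |W − D| = 13.40.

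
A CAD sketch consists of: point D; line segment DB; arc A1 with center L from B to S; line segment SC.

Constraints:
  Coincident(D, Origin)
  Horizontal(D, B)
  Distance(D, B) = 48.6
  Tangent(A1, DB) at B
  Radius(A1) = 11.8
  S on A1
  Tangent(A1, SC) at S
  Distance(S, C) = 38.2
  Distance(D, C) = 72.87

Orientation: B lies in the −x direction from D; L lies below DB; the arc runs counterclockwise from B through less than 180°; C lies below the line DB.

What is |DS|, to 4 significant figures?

61.81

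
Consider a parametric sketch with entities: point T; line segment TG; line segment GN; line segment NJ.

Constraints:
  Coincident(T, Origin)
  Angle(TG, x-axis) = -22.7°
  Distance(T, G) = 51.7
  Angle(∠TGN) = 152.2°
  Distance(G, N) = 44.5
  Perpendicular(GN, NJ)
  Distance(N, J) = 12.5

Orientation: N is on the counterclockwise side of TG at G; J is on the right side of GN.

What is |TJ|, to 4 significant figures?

97.38

T is at the origin; TG runs at -22.7° with length 51.7, so G = 51.7·(cos -22.7°, sin -22.7°) = (47.70, -19.95). ∠TGN = 152.2°, so GN runs at -22.7° + (180° − 152.2°) = 5.100° from the x-axis; with |GN| = 44.5, N = G + 44.5·(cos 5.100°, sin 5.100°) = (92.02, -16.00). GN ⟂ NJ; with |NJ| = 12.5 on the right of GN, J = N + 12.5·(0.08889, -0.9960) = (93.13, -28.45). Then |TJ| = |J − T| = 97.38.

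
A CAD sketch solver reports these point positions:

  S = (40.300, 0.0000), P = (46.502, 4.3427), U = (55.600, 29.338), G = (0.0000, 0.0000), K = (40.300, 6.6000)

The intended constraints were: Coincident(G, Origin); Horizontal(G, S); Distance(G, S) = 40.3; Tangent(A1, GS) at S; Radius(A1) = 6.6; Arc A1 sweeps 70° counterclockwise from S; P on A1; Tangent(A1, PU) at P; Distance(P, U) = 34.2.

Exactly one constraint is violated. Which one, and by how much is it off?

Distance(P, U) = 34.2 — off by 7.60.

G = (0.00, 0.00) ✓; G.y = 0.00, S.y = 0.00 ✓; |GS| = 40.30 ✓; ∠(KS, SG) = 90.00° ✓; |KS| = 6.600 ✓; bearing(K→P) − bearing(K→S) = 70.00° ✓; |KP| = 6.600 ✓; ∠(KP, PU) = 90.00° ✓; |PU| = 26.60 ✗.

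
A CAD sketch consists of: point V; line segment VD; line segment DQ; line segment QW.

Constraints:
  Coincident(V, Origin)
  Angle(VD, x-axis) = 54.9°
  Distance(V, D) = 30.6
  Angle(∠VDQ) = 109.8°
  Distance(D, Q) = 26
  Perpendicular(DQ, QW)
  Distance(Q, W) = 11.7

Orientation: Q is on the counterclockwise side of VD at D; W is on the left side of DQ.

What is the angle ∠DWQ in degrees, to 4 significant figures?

65.77°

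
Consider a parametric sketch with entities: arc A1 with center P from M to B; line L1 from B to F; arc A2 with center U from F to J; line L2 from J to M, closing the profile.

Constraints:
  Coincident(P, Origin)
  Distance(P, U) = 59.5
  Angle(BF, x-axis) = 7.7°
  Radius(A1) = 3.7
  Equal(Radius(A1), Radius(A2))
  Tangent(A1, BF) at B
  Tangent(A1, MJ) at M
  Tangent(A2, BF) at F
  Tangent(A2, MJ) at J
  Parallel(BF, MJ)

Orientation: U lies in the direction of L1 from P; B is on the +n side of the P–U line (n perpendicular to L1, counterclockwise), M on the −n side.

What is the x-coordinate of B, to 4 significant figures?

-0.4957

The slot axis is L1's direction at 7.7°, so u = (cos 7.7°, sin 7.7°) = (0.9910, 0.1340) and n = (−sin 7.7°, cos 7.7°) = (-0.1340, 0.9910). P is at the origin and U lies 59.5 along u from P, so U = 59.5·u = (58.96, 7.972). Tangency of A1 to both parallel lines with radius 3.7 puts B and M at P ± 3.7·n: B = (-0.4957, 3.667), M = (0.4957, -3.667). So B.x = -0.4957.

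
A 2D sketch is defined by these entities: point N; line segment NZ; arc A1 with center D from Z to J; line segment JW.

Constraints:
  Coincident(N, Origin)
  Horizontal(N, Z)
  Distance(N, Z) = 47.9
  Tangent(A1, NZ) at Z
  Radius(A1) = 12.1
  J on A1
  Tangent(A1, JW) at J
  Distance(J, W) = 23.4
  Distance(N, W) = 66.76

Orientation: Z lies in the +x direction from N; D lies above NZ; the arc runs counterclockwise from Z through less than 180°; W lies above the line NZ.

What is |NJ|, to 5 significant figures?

61.490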